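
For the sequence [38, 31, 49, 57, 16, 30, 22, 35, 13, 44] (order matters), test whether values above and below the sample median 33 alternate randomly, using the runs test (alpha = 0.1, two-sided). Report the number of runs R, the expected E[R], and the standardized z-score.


Step 1: Compute median = 33; label A = above, B = below.
Labels in order: ABAABBBABA  (n_A = 5, n_B = 5)
Step 2: Count runs R = 7.
Step 3: Under H0 (random ordering), E[R] = 2*n_A*n_B/(n_A+n_B) + 1 = 2*5*5/10 + 1 = 6.0000.
        Var[R] = 2*n_A*n_B*(2*n_A*n_B - n_A - n_B) / ((n_A+n_B)^2 * (n_A+n_B-1)) = 2000/900 = 2.2222.
        SD[R] = 1.4907.
Step 4: Continuity-corrected z = (R - 0.5 - E[R]) / SD[R] = (7 - 0.5 - 6.0000) / 1.4907 = 0.3354.
Step 5: Two-sided p-value via normal approximation = 2*(1 - Phi(|z|)) = 0.737316.
Step 6: alpha = 0.1. fail to reject H0.

R = 7, z = 0.3354, p = 0.737316, fail to reject H0.


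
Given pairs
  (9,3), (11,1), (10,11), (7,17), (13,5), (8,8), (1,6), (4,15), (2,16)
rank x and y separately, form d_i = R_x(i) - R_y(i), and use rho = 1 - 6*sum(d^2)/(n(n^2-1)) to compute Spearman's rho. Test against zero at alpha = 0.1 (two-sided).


Step 1: Rank x and y separately (midranks; no ties here).
rank(x): 9->6, 11->8, 10->7, 7->4, 13->9, 8->5, 1->1, 4->3, 2->2
rank(y): 3->2, 1->1, 11->6, 17->9, 5->3, 8->5, 6->4, 15->7, 16->8
Step 2: d_i = R_x(i) - R_y(i); compute d_i^2.
  (6-2)^2=16, (8-1)^2=49, (7-6)^2=1, (4-9)^2=25, (9-3)^2=36, (5-5)^2=0, (1-4)^2=9, (3-7)^2=16, (2-8)^2=36
sum(d^2) = 188.
Step 3: rho = 1 - 6*188 / (9*(9^2 - 1)) = 1 - 1128/720 = -0.566667.
Step 4: Under H0, t = rho * sqrt((n-2)/(1-rho^2)) = -1.8196 ~ t(7).
Step 5: Two-sided p-value from the t-distribution with 7 df = 0.111633.
Step 6: alpha = 0.1. fail to reject H0.

rho = -0.5667, p = 0.111633, fail to reject H0 at alpha = 0.1.


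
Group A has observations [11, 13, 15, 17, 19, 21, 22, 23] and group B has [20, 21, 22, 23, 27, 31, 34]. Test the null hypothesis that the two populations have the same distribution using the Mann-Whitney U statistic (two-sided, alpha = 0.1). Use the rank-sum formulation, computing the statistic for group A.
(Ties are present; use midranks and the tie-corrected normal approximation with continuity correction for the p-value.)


Step 1: Combine and sort all 15 observations; assign midranks.
sorted (value, group): (11,X), (13,X), (15,X), (17,X), (19,X), (20,Y), (21,X), (21,Y), (22,X), (22,Y), (23,X), (23,Y), (27,Y), (31,Y), (34,Y)
ranks: 11->1, 13->2, 15->3, 17->4, 19->5, 20->6, 21->7.5, 21->7.5, 22->9.5, 22->9.5, 23->11.5, 23->11.5, 27->13, 31->14, 34->15
Step 2: Rank sum for X: R1 = 1 + 2 + 3 + 4 + 5 + 7.5 + 9.5 + 11.5 = 43.5.
Step 3: U_X = R1 - n1(n1+1)/2 = 43.5 - 8*9/2 = 43.5 - 36 = 7.5.
       U_Y = n1*n2 - U_X = 56 - 7.5 = 48.5.
Step 4: Ties are present, so use the tie-corrected normal approximation (with continuity correction) for the p-value.
Step 5: p-value = 0.020299; compare to alpha = 0.1. reject H0.

U_X = 7.5, p = 0.020299, reject H0 at alpha = 0.1.


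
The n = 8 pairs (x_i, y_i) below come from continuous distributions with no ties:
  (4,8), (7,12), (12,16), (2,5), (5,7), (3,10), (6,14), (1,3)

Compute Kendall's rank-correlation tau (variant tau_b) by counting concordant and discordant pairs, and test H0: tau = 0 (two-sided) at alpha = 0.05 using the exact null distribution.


Step 1: Enumerate the 28 unordered pairs (i,j) with i<j and classify each by sign(x_j-x_i) * sign(y_j-y_i).
  (1,2):dx=+3,dy=+4->C; (1,3):dx=+8,dy=+8->C; (1,4):dx=-2,dy=-3->C; (1,5):dx=+1,dy=-1->D
  (1,6):dx=-1,dy=+2->D; (1,7):dx=+2,dy=+6->C; (1,8):dx=-3,dy=-5->C; (2,3):dx=+5,dy=+4->C
  (2,4):dx=-5,dy=-7->C; (2,5):dx=-2,dy=-5->C; (2,6):dx=-4,dy=-2->C; (2,7):dx=-1,dy=+2->D
  (2,8):dx=-6,dy=-9->C; (3,4):dx=-10,dy=-11->C; (3,5):dx=-7,dy=-9->C; (3,6):dx=-9,dy=-6->C
  (3,7):dx=-6,dy=-2->C; (3,8):dx=-11,dy=-13->C; (4,5):dx=+3,dy=+2->C; (4,6):dx=+1,dy=+5->C
  (4,7):dx=+4,dy=+9->C; (4,8):dx=-1,dy=-2->C; (5,6):dx=-2,dy=+3->D; (5,7):dx=+1,dy=+7->C
  (5,8):dx=-4,dy=-4->C; (6,7):dx=+3,dy=+4->C; (6,8):dx=-2,dy=-7->C; (7,8):dx=-5,dy=-11->C
Step 2: C = 24, D = 4, total pairs = 28.
Step 3: tau = (C - D)/(n(n-1)/2) = (24 - 4)/28 = 0.714286.
Step 4: Exact two-sided p-value (enumerate n! = 40320 permutations of y under H0): p = 0.014137.
Step 5: alpha = 0.05. reject H0.

tau_b = 0.7143 (C=24, D=4), p = 0.014137, reject H0.


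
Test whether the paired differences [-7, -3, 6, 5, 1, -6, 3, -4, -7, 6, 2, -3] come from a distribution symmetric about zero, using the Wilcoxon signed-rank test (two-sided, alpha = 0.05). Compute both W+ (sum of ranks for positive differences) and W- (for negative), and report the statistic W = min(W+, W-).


Step 1: Drop any zero differences (none here) and take |d_i|.
|d| = [7, 3, 6, 5, 1, 6, 3, 4, 7, 6, 2, 3]
Step 2: Midrank |d_i| (ties get averaged ranks).
ranks: |7|->11.5, |3|->4, |6|->9, |5|->7, |1|->1, |6|->9, |3|->4, |4|->6, |7|->11.5, |6|->9, |2|->2, |3|->4
Step 3: Attach original signs; sum ranks with positive sign and with negative sign.
W+ = 9 + 7 + 1 + 4 + 9 + 2 = 32
W- = 11.5 + 4 + 9 + 6 + 11.5 + 4 = 46
(Check: W+ + W- = 78 should equal n(n+1)/2 = 78.)
Step 4: Test statistic W = min(W+, W-) = 32.
Step 5: Ties in |d|, so use the tie-corrected normal approximation.
        E[W] = n(n+1)/4 = 12*13/4 = 39.
        Tie groups: |d|=3 (t=3), |d|=6 (t=3), |d|=7 (t=2); sum(t^3 - t) = 54.
        Var[W] = n(n+1)(2n+1)/24 - sum(t^3-t)/48 = 3900/24 - 54/48 = 161.375.
        z = (W - E[W]) / sqrt(Var[W]) = (32 - 39) / 12.7033 = -0.5510.
        Two-sided p = 2*Phi(z) = 0.581609.
Step 6: alpha = 0.05. fail to reject H0.

W+ = 32, W- = 46, W = min = 32, p = 0.581609, fail to reject H0.


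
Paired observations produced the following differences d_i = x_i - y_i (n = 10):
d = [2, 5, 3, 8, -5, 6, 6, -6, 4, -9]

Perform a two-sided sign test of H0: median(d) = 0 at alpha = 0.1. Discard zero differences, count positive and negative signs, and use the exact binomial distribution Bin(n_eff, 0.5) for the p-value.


Step 1: Discard zero differences. Original n = 10; n_eff = number of nonzero differences = 10.
Nonzero differences (with sign): +2, +5, +3, +8, -5, +6, +6, -6, +4, -9
Step 2: Count signs: positive = 7, negative = 3.
Step 3: Under H0: P(positive) = 0.5, so the number of positives S ~ Bin(10, 0.5).
Step 4: Two-sided exact p-value = sum of Bin(10,0.5) probabilities at or below the observed probability = 0.343750.
Step 5: alpha = 0.1. fail to reject H0.

n_eff = 10, pos = 7, neg = 3, p = 0.343750, fail to reject H0.


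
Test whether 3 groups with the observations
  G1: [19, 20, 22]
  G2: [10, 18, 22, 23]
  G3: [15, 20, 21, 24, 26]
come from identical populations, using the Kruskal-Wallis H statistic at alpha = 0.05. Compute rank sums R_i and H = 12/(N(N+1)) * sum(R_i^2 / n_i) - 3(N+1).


Step 1: Combine all N = 12 observations and assign midranks.
sorted (value, group, rank): (10,G2,1), (15,G3,2), (18,G2,3), (19,G1,4), (20,G1,5.5), (20,G3,5.5), (21,G3,7), (22,G1,8.5), (22,G2,8.5), (23,G2,10), (24,G3,11), (26,G3,12)
Step 2: Sum ranks within each group.
R_1 = 18 (n_1 = 3)
R_2 = 22.5 (n_2 = 4)
R_3 = 37.5 (n_3 = 5)
Step 3: H = 12/(N(N+1)) * sum(R_i^2/n_i) - 3(N+1)
     = 12/(12*13) * (18^2/3 + 22.5^2/4 + 37.5^2/5) - 3*13
     = 0.076923 * 515.812 - 39
     = 0.677885.
Step 4: Ties present; correction factor C = 1 - 12/(12^3 - 12) = 0.993007. Corrected H = 0.677885 / 0.993007 = 0.682658.
Step 5: Under H0, H ~ chi^2(2); p-value = 0.710825.
Step 6: alpha = 0.05. fail to reject H0.

H = 0.6827, df = 2, p = 0.710825, fail to reject H0.


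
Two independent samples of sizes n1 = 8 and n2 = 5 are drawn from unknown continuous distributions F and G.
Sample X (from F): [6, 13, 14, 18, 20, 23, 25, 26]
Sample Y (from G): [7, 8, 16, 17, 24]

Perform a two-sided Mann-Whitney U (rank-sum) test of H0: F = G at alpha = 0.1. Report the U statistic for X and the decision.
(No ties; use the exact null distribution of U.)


Step 1: Combine and sort all 13 observations; assign midranks.
sorted (value, group): (6,X), (7,Y), (8,Y), (13,X), (14,X), (16,Y), (17,Y), (18,X), (20,X), (23,X), (24,Y), (25,X), (26,X)
ranks: 6->1, 7->2, 8->3, 13->4, 14->5, 16->6, 17->7, 18->8, 20->9, 23->10, 24->11, 25->12, 26->13
Step 2: Rank sum for X: R1 = 1 + 4 + 5 + 8 + 9 + 10 + 12 + 13 = 62.
Step 3: U_X = R1 - n1(n1+1)/2 = 62 - 8*9/2 = 62 - 36 = 26.
       U_Y = n1*n2 - U_X = 40 - 26 = 14.
Step 4: No ties, so the exact null distribution of U (based on enumerating the C(13,8) = 1287 equally likely rank assignments) gives the two-sided p-value.
Step 5: p-value = 0.435120; compare to alpha = 0.1. fail to reject H0.

U_X = 26, p = 0.435120, fail to reject H0 at alpha = 0.1.


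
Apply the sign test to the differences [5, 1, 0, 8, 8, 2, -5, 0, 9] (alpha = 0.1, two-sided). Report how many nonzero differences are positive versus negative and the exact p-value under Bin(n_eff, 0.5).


Step 1: Discard zero differences. Original n = 9; n_eff = number of nonzero differences = 7.
Nonzero differences (with sign): +5, +1, +8, +8, +2, -5, +9
Step 2: Count signs: positive = 6, negative = 1.
Step 3: Under H0: P(positive) = 0.5, so the number of positives S ~ Bin(7, 0.5).
Step 4: Two-sided exact p-value = sum of Bin(7,0.5) probabilities at or below the observed probability = 0.125000.
Step 5: alpha = 0.1. fail to reject H0.

n_eff = 7, pos = 6, neg = 1, p = 0.125000, fail to reject H0.


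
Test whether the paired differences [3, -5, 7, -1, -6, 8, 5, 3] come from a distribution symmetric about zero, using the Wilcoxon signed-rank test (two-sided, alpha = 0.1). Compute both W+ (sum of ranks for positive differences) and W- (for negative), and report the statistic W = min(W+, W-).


Step 1: Drop any zero differences (none here) and take |d_i|.
|d| = [3, 5, 7, 1, 6, 8, 5, 3]
Step 2: Midrank |d_i| (ties get averaged ranks).
ranks: |3|->2.5, |5|->4.5, |7|->7, |1|->1, |6|->6, |8|->8, |5|->4.5, |3|->2.5
Step 3: Attach original signs; sum ranks with positive sign and with negative sign.
W+ = 2.5 + 7 + 8 + 4.5 + 2.5 = 24.5
W- = 4.5 + 1 + 6 = 11.5
(Check: W+ + W- = 36 should equal n(n+1)/2 = 36.)
Step 4: Test statistic W = min(W+, W-) = 11.5.
Step 5: Ties in |d|, so use the tie-corrected normal approximation.
        E[W] = n(n+1)/4 = 8*9/4 = 18.
        Tie groups: |d|=3 (t=2), |d|=5 (t=2); sum(t^3 - t) = 12.
        Var[W] = n(n+1)(2n+1)/24 - sum(t^3-t)/48 = 1224/24 - 12/48 = 50.75.
        z = (W - E[W]) / sqrt(Var[W]) = (11.5 - 18) / 7.1239 = -0.9124.
        Two-sided p = 2*Phi(z) = 0.361547.
Step 6: alpha = 0.1. fail to reject H0.

W+ = 24.5, W- = 11.5, W = min = 11.5, p = 0.361547, fail to reject H0.


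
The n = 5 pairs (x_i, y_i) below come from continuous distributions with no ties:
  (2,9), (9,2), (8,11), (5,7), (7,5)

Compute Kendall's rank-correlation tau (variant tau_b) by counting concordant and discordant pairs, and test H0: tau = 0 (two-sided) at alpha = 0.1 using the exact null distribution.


Step 1: Enumerate the 10 unordered pairs (i,j) with i<j and classify each by sign(x_j-x_i) * sign(y_j-y_i).
  (1,2):dx=+7,dy=-7->D; (1,3):dx=+6,dy=+2->C; (1,4):dx=+3,dy=-2->D; (1,5):dx=+5,dy=-4->D
  (2,3):dx=-1,dy=+9->D; (2,4):dx=-4,dy=+5->D; (2,5):dx=-2,dy=+3->D; (3,4):dx=-3,dy=-4->C
  (3,5):dx=-1,dy=-6->C; (4,5):dx=+2,dy=-2->D
Step 2: C = 3, D = 7, total pairs = 10.
Step 3: tau = (C - D)/(n(n-1)/2) = (3 - 7)/10 = -0.400000.
Step 4: Exact two-sided p-value (enumerate n! = 120 permutations of y under H0): p = 0.483333.
Step 5: alpha = 0.1. fail to reject H0.

tau_b = -0.4000 (C=3, D=7), p = 0.483333, fail to reject H0.


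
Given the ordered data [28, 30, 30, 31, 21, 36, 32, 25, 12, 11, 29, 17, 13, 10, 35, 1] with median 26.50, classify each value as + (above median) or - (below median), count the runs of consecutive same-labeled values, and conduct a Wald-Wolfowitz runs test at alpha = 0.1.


Step 1: Compute median = 26.50; label A = above, B = below.
Labels in order: AAAABAABBBABBBAB  (n_A = 8, n_B = 8)
Step 2: Count runs R = 8.
Step 3: Under H0 (random ordering), E[R] = 2*n_A*n_B/(n_A+n_B) + 1 = 2*8*8/16 + 1 = 9.0000.
        Var[R] = 2*n_A*n_B*(2*n_A*n_B - n_A - n_B) / ((n_A+n_B)^2 * (n_A+n_B-1)) = 14336/3840 = 3.7333.
        SD[R] = 1.9322.
Step 4: Continuity-corrected z = (R + 0.5 - E[R]) / SD[R] = (8 + 0.5 - 9.0000) / 1.9322 = -0.2588.
Step 5: Two-sided p-value via normal approximation = 2*(1 - Phi(|z|)) = 0.795809.
Step 6: alpha = 0.1. fail to reject H0.

R = 8, z = -0.2588, p = 0.795809, fail to reject H0.


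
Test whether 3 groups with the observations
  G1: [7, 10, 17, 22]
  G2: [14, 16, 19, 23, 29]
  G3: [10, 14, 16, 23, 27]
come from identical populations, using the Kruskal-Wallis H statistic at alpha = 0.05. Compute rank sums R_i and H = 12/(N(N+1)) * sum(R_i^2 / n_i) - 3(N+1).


Step 1: Combine all N = 14 observations and assign midranks.
sorted (value, group, rank): (7,G1,1), (10,G1,2.5), (10,G3,2.5), (14,G2,4.5), (14,G3,4.5), (16,G2,6.5), (16,G3,6.5), (17,G1,8), (19,G2,9), (22,G1,10), (23,G2,11.5), (23,G3,11.5), (27,G3,13), (29,G2,14)
Step 2: Sum ranks within each group.
R_1 = 21.5 (n_1 = 4)
R_2 = 45.5 (n_2 = 5)
R_3 = 38 (n_3 = 5)
Step 3: H = 12/(N(N+1)) * sum(R_i^2/n_i) - 3(N+1)
     = 12/(14*15) * (21.5^2/4 + 45.5^2/5 + 38^2/5) - 3*15
     = 0.057143 * 818.413 - 45
     = 1.766429.
Step 4: Ties present; correction factor C = 1 - 24/(14^3 - 14) = 0.991209. Corrected H = 1.766429 / 0.991209 = 1.782095.
Step 5: Under H0, H ~ chi^2(2); p-value = 0.410226.
Step 6: alpha = 0.05. fail to reject H0.

H = 1.7821, df = 2, p = 0.410226, fail to reject H0.


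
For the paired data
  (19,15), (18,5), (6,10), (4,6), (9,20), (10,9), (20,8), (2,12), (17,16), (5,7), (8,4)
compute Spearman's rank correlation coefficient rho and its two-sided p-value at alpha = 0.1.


Step 1: Rank x and y separately (midranks; no ties here).
rank(x): 19->10, 18->9, 6->4, 4->2, 9->6, 10->7, 20->11, 2->1, 17->8, 5->3, 8->5
rank(y): 15->9, 5->2, 10->7, 6->3, 20->11, 9->6, 8->5, 12->8, 16->10, 7->4, 4->1
Step 2: d_i = R_x(i) - R_y(i); compute d_i^2.
  (10-9)^2=1, (9-2)^2=49, (4-7)^2=9, (2-3)^2=1, (6-11)^2=25, (7-6)^2=1, (11-5)^2=36, (1-8)^2=49, (8-10)^2=4, (3-4)^2=1, (5-1)^2=16
sum(d^2) = 192.
Step 3: rho = 1 - 6*192 / (11*(11^2 - 1)) = 1 - 1152/1320 = 0.127273.
Step 4: Under H0, t = rho * sqrt((n-2)/(1-rho^2)) = 0.3849 ~ t(9).
Step 5: Two-sided p-value from the t-distribution with 9 df = 0.709215.
Step 6: alpha = 0.1. fail to reject H0.

rho = 0.1273, p = 0.709215, fail to reject H0 at alpha = 0.1.


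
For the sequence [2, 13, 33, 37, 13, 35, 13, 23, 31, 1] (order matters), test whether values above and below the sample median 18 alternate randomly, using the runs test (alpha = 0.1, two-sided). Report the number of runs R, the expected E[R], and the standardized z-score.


Step 1: Compute median = 18; label A = above, B = below.
Labels in order: BBAABABAAB  (n_A = 5, n_B = 5)
Step 2: Count runs R = 7.
Step 3: Under H0 (random ordering), E[R] = 2*n_A*n_B/(n_A+n_B) + 1 = 2*5*5/10 + 1 = 6.0000.
        Var[R] = 2*n_A*n_B*(2*n_A*n_B - n_A - n_B) / ((n_A+n_B)^2 * (n_A+n_B-1)) = 2000/900 = 2.2222.
        SD[R] = 1.4907.
Step 4: Continuity-corrected z = (R - 0.5 - E[R]) / SD[R] = (7 - 0.5 - 6.0000) / 1.4907 = 0.3354.
Step 5: Two-sided p-value via normal approximation = 2*(1 - Phi(|z|)) = 0.737316.
Step 6: alpha = 0.1. fail to reject H0.

R = 7, z = 0.3354, p = 0.737316, fail to reject H0.


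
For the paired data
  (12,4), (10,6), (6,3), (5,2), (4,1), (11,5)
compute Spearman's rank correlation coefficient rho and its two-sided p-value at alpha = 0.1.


Step 1: Rank x and y separately (midranks; no ties here).
rank(x): 12->6, 10->4, 6->3, 5->2, 4->1, 11->5
rank(y): 4->4, 6->6, 3->3, 2->2, 1->1, 5->5
Step 2: d_i = R_x(i) - R_y(i); compute d_i^2.
  (6-4)^2=4, (4-6)^2=4, (3-3)^2=0, (2-2)^2=0, (1-1)^2=0, (5-5)^2=0
sum(d^2) = 8.
Step 3: rho = 1 - 6*8 / (6*(6^2 - 1)) = 1 - 48/210 = 0.771429.
Step 4: Under H0, t = rho * sqrt((n-2)/(1-rho^2)) = 2.4247 ~ t(4).
Step 5: Two-sided p-value from the t-distribution with 4 df = 0.072397.
Step 6: alpha = 0.1. reject H0.

rho = 0.7714, p = 0.072397, reject H0 at alpha = 0.1.


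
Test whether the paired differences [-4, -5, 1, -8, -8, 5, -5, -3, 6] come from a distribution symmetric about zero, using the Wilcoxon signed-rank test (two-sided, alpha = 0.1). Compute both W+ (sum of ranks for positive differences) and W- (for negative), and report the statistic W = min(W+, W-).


Step 1: Drop any zero differences (none here) and take |d_i|.
|d| = [4, 5, 1, 8, 8, 5, 5, 3, 6]
Step 2: Midrank |d_i| (ties get averaged ranks).
ranks: |4|->3, |5|->5, |1|->1, |8|->8.5, |8|->8.5, |5|->5, |5|->5, |3|->2, |6|->7
Step 3: Attach original signs; sum ranks with positive sign and with negative sign.
W+ = 1 + 5 + 7 = 13
W- = 3 + 5 + 8.5 + 8.5 + 5 + 2 = 32
(Check: W+ + W- = 45 should equal n(n+1)/2 = 45.)
Step 4: Test statistic W = min(W+, W-) = 13.
Step 5: Ties in |d|, so use the tie-corrected normal approximation.
        E[W] = n(n+1)/4 = 9*10/4 = 22.5.
        Tie groups: |d|=5 (t=3), |d|=8 (t=2); sum(t^3 - t) = 30.
        Var[W] = n(n+1)(2n+1)/24 - sum(t^3-t)/48 = 1710/24 - 30/48 = 70.625.
        z = (W - E[W]) / sqrt(Var[W]) = (13 - 22.5) / 8.4039 = -1.1304.
        Two-sided p = 2*Phi(z) = 0.258294.
Step 6: alpha = 0.1. fail to reject H0.

W+ = 13, W- = 32, W = min = 13, p = 0.258294, fail to reject H0.


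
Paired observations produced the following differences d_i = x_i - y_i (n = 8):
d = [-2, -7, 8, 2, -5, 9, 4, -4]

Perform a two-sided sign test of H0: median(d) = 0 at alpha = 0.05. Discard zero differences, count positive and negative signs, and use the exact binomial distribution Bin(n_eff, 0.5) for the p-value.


Step 1: Discard zero differences. Original n = 8; n_eff = number of nonzero differences = 8.
Nonzero differences (with sign): -2, -7, +8, +2, -5, +9, +4, -4
Step 2: Count signs: positive = 4, negative = 4.
Step 3: Under H0: P(positive) = 0.5, so the number of positives S ~ Bin(8, 0.5).
Step 4: Two-sided exact p-value = sum of Bin(8,0.5) probabilities at or below the observed probability = 1.000000.
Step 5: alpha = 0.05. fail to reject H0.

n_eff = 8, pos = 4, neg = 4, p = 1.000000, fail to reject H0.


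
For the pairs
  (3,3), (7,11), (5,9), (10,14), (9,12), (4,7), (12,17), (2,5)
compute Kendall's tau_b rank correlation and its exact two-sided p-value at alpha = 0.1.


Step 1: Enumerate the 28 unordered pairs (i,j) with i<j and classify each by sign(x_j-x_i) * sign(y_j-y_i).
  (1,2):dx=+4,dy=+8->C; (1,3):dx=+2,dy=+6->C; (1,4):dx=+7,dy=+11->C; (1,5):dx=+6,dy=+9->C
  (1,6):dx=+1,dy=+4->C; (1,7):dx=+9,dy=+14->C; (1,8):dx=-1,dy=+2->D; (2,3):dx=-2,dy=-2->C
  (2,4):dx=+3,dy=+3->C; (2,5):dx=+2,dy=+1->C; (2,6):dx=-3,dy=-4->C; (2,7):dx=+5,dy=+6->C
  (2,8):dx=-5,dy=-6->C; (3,4):dx=+5,dy=+5->C; (3,5):dx=+4,dy=+3->C; (3,6):dx=-1,dy=-2->C
  (3,7):dx=+7,dy=+8->C; (3,8):dx=-3,dy=-4->C; (4,5):dx=-1,dy=-2->C; (4,6):dx=-6,dy=-7->C
  (4,7):dx=+2,dy=+3->C; (4,8):dx=-8,dy=-9->C; (5,6):dx=-5,dy=-5->C; (5,7):dx=+3,dy=+5->C
  (5,8):dx=-7,dy=-7->C; (6,7):dx=+8,dy=+10->C; (6,8):dx=-2,dy=-2->C; (7,8):dx=-10,dy=-12->C
Step 2: C = 27, D = 1, total pairs = 28.
Step 3: tau = (C - D)/(n(n-1)/2) = (27 - 1)/28 = 0.928571.
Step 4: Exact two-sided p-value (enumerate n! = 40320 permutations of y under H0): p = 0.000397.
Step 5: alpha = 0.1. reject H0.

tau_b = 0.9286 (C=27, D=1), p = 0.000397, reject H0.


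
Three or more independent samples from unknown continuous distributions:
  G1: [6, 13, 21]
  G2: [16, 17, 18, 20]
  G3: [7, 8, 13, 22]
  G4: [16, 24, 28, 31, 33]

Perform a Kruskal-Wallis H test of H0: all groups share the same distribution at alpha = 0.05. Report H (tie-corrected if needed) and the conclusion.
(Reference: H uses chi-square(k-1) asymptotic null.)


Step 1: Combine all N = 16 observations and assign midranks.
sorted (value, group, rank): (6,G1,1), (7,G3,2), (8,G3,3), (13,G1,4.5), (13,G3,4.5), (16,G2,6.5), (16,G4,6.5), (17,G2,8), (18,G2,9), (20,G2,10), (21,G1,11), (22,G3,12), (24,G4,13), (28,G4,14), (31,G4,15), (33,G4,16)
Step 2: Sum ranks within each group.
R_1 = 16.5 (n_1 = 3)
R_2 = 33.5 (n_2 = 4)
R_3 = 21.5 (n_3 = 4)
R_4 = 64.5 (n_4 = 5)
Step 3: H = 12/(N(N+1)) * sum(R_i^2/n_i) - 3(N+1)
     = 12/(16*17) * (16.5^2/3 + 33.5^2/4 + 21.5^2/4 + 64.5^2/5) - 3*17
     = 0.044118 * 1318.92 - 51
     = 7.187868.
Step 4: Ties present; correction factor C = 1 - 12/(16^3 - 16) = 0.997059. Corrected H = 7.187868 / 0.997059 = 7.209071.
Step 5: Under H0, H ~ chi^2(3); p-value = 0.065524.
Step 6: alpha = 0.05. fail to reject H0.

H = 7.2091, df = 3, p = 0.065524, fail to reject H0.


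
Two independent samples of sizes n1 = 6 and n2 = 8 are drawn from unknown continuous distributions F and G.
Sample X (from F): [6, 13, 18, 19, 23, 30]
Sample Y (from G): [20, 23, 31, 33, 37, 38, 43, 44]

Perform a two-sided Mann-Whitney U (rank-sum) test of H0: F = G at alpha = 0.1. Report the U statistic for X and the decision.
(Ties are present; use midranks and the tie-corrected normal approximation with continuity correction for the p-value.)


Step 1: Combine and sort all 14 observations; assign midranks.
sorted (value, group): (6,X), (13,X), (18,X), (19,X), (20,Y), (23,X), (23,Y), (30,X), (31,Y), (33,Y), (37,Y), (38,Y), (43,Y), (44,Y)
ranks: 6->1, 13->2, 18->3, 19->4, 20->5, 23->6.5, 23->6.5, 30->8, 31->9, 33->10, 37->11, 38->12, 43->13, 44->14
Step 2: Rank sum for X: R1 = 1 + 2 + 3 + 4 + 6.5 + 8 = 24.5.
Step 3: U_X = R1 - n1(n1+1)/2 = 24.5 - 6*7/2 = 24.5 - 21 = 3.5.
       U_Y = n1*n2 - U_X = 48 - 3.5 = 44.5.
Step 4: Ties are present, so use the tie-corrected normal approximation (with continuity correction) for the p-value.
Step 5: p-value = 0.009743; compare to alpha = 0.1. reject H0.

U_X = 3.5, p = 0.009743, reject H0 at alpha = 0.1.


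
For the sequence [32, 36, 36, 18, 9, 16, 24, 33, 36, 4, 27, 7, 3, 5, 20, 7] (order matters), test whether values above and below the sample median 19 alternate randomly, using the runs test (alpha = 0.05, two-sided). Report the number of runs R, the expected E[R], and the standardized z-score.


Step 1: Compute median = 19; label A = above, B = below.
Labels in order: AAABBBAAABABBBAB  (n_A = 8, n_B = 8)
Step 2: Count runs R = 8.
Step 3: Under H0 (random ordering), E[R] = 2*n_A*n_B/(n_A+n_B) + 1 = 2*8*8/16 + 1 = 9.0000.
        Var[R] = 2*n_A*n_B*(2*n_A*n_B - n_A - n_B) / ((n_A+n_B)^2 * (n_A+n_B-1)) = 14336/3840 = 3.7333.
        SD[R] = 1.9322.
Step 4: Continuity-corrected z = (R + 0.5 - E[R]) / SD[R] = (8 + 0.5 - 9.0000) / 1.9322 = -0.2588.
Step 5: Two-sided p-value via normal approximation = 2*(1 - Phi(|z|)) = 0.795809.
Step 6: alpha = 0.05. fail to reject H0.

R = 8, z = -0.2588, p = 0.795809, fail to reject H0.


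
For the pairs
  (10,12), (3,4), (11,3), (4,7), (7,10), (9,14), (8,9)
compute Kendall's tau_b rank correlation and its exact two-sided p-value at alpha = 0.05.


Step 1: Enumerate the 21 unordered pairs (i,j) with i<j and classify each by sign(x_j-x_i) * sign(y_j-y_i).
  (1,2):dx=-7,dy=-8->C; (1,3):dx=+1,dy=-9->D; (1,4):dx=-6,dy=-5->C; (1,5):dx=-3,dy=-2->C
  (1,6):dx=-1,dy=+2->D; (1,7):dx=-2,dy=-3->C; (2,3):dx=+8,dy=-1->D; (2,4):dx=+1,dy=+3->C
  (2,5):dx=+4,dy=+6->C; (2,6):dx=+6,dy=+10->C; (2,7):dx=+5,dy=+5->C; (3,4):dx=-7,dy=+4->D
  (3,5):dx=-4,dy=+7->D; (3,6):dx=-2,dy=+11->D; (3,7):dx=-3,dy=+6->D; (4,5):dx=+3,dy=+3->C
  (4,6):dx=+5,dy=+7->C; (4,7):dx=+4,dy=+2->C; (5,6):dx=+2,dy=+4->C; (5,7):dx=+1,dy=-1->D
  (6,7):dx=-1,dy=-5->C
Step 2: C = 13, D = 8, total pairs = 21.
Step 3: tau = (C - D)/(n(n-1)/2) = (13 - 8)/21 = 0.238095.
Step 4: Exact two-sided p-value (enumerate n! = 5040 permutations of y under H0): p = 0.561905.
Step 5: alpha = 0.05. fail to reject H0.

tau_b = 0.2381 (C=13, D=8), p = 0.561905, fail to reject H0.


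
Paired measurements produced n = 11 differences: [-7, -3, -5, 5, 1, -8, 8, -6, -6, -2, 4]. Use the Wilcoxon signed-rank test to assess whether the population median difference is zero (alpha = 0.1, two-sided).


Step 1: Drop any zero differences (none here) and take |d_i|.
|d| = [7, 3, 5, 5, 1, 8, 8, 6, 6, 2, 4]
Step 2: Midrank |d_i| (ties get averaged ranks).
ranks: |7|->9, |3|->3, |5|->5.5, |5|->5.5, |1|->1, |8|->10.5, |8|->10.5, |6|->7.5, |6|->7.5, |2|->2, |4|->4
Step 3: Attach original signs; sum ranks with positive sign and with negative sign.
W+ = 5.5 + 1 + 10.5 + 4 = 21
W- = 9 + 3 + 5.5 + 10.5 + 7.5 + 7.5 + 2 = 45
(Check: W+ + W- = 66 should equal n(n+1)/2 = 66.)
Step 4: Test statistic W = min(W+, W-) = 21.
Step 5: Ties in |d|, so use the tie-corrected normal approximation.
        E[W] = n(n+1)/4 = 11*12/4 = 33.
        Tie groups: |d|=5 (t=2), |d|=6 (t=2), |d|=8 (t=2); sum(t^3 - t) = 18.
        Var[W] = n(n+1)(2n+1)/24 - sum(t^3-t)/48 = 3036/24 - 18/48 = 126.125.
        z = (W - E[W]) / sqrt(Var[W]) = (21 - 33) / 11.2305 = -1.0685.
        Two-sided p = 2*Phi(z) = 0.285288.
Step 6: alpha = 0.1. fail to reject H0.

W+ = 21, W- = 45, W = min = 21, p = 0.285288, fail to reject H0.


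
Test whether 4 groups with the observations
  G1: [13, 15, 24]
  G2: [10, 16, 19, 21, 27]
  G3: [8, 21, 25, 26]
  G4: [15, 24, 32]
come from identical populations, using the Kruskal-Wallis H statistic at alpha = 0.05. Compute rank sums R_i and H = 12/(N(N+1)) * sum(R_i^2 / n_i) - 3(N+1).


Step 1: Combine all N = 15 observations and assign midranks.
sorted (value, group, rank): (8,G3,1), (10,G2,2), (13,G1,3), (15,G1,4.5), (15,G4,4.5), (16,G2,6), (19,G2,7), (21,G2,8.5), (21,G3,8.5), (24,G1,10.5), (24,G4,10.5), (25,G3,12), (26,G3,13), (27,G2,14), (32,G4,15)
Step 2: Sum ranks within each group.
R_1 = 18 (n_1 = 3)
R_2 = 37.5 (n_2 = 5)
R_3 = 34.5 (n_3 = 4)
R_4 = 30 (n_4 = 3)
Step 3: H = 12/(N(N+1)) * sum(R_i^2/n_i) - 3(N+1)
     = 12/(15*16) * (18^2/3 + 37.5^2/5 + 34.5^2/4 + 30^2/3) - 3*16
     = 0.050000 * 986.812 - 48
     = 1.340625.
Step 4: Ties present; correction factor C = 1 - 18/(15^3 - 15) = 0.994643. Corrected H = 1.340625 / 0.994643 = 1.347846.
Step 5: Under H0, H ~ chi^2(3); p-value = 0.717804.
Step 6: alpha = 0.05. fail to reject H0.

H = 1.3478, df = 3, p = 0.717804, fail to reject H0.


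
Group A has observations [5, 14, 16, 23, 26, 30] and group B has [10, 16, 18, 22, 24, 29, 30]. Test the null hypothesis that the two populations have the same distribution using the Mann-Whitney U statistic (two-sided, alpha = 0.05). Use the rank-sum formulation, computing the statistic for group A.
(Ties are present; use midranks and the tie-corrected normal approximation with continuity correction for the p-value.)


Step 1: Combine and sort all 13 observations; assign midranks.
sorted (value, group): (5,X), (10,Y), (14,X), (16,X), (16,Y), (18,Y), (22,Y), (23,X), (24,Y), (26,X), (29,Y), (30,X), (30,Y)
ranks: 5->1, 10->2, 14->3, 16->4.5, 16->4.5, 18->6, 22->7, 23->8, 24->9, 26->10, 29->11, 30->12.5, 30->12.5
Step 2: Rank sum for X: R1 = 1 + 3 + 4.5 + 8 + 10 + 12.5 = 39.
Step 3: U_X = R1 - n1(n1+1)/2 = 39 - 6*7/2 = 39 - 21 = 18.
       U_Y = n1*n2 - U_X = 42 - 18 = 24.
Step 4: Ties are present, so use the tie-corrected normal approximation (with continuity correction) for the p-value.
Step 5: p-value = 0.720247; compare to alpha = 0.05. fail to reject H0.

U_X = 18, p = 0.720247, fail to reject H0 at alpha = 0.05.


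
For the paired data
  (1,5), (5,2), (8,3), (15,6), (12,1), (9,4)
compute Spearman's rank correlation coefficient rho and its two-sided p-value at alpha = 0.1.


Step 1: Rank x and y separately (midranks; no ties here).
rank(x): 1->1, 5->2, 8->3, 15->6, 12->5, 9->4
rank(y): 5->5, 2->2, 3->3, 6->6, 1->1, 4->4
Step 2: d_i = R_x(i) - R_y(i); compute d_i^2.
  (1-5)^2=16, (2-2)^2=0, (3-3)^2=0, (6-6)^2=0, (5-1)^2=16, (4-4)^2=0
sum(d^2) = 32.
Step 3: rho = 1 - 6*32 / (6*(6^2 - 1)) = 1 - 192/210 = 0.085714.
Step 4: Under H0, t = rho * sqrt((n-2)/(1-rho^2)) = 0.1721 ~ t(4).
Step 5: Two-sided p-value from the t-distribution with 4 df = 0.871743.
Step 6: alpha = 0.1. fail to reject H0.

rho = 0.0857, p = 0.871743, fail to reject H0 at alpha = 0.1.


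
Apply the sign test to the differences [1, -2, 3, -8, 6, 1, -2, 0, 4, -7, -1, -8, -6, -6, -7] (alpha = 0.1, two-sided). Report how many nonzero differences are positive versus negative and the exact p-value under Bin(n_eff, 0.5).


Step 1: Discard zero differences. Original n = 15; n_eff = number of nonzero differences = 14.
Nonzero differences (with sign): +1, -2, +3, -8, +6, +1, -2, +4, -7, -1, -8, -6, -6, -7
Step 2: Count signs: positive = 5, negative = 9.
Step 3: Under H0: P(positive) = 0.5, so the number of positives S ~ Bin(14, 0.5).
Step 4: Two-sided exact p-value = sum of Bin(14,0.5) probabilities at or below the observed probability = 0.423950.
Step 5: alpha = 0.1. fail to reject H0.

n_eff = 14, pos = 5, neg = 9, p = 0.423950, fail to reject H0.


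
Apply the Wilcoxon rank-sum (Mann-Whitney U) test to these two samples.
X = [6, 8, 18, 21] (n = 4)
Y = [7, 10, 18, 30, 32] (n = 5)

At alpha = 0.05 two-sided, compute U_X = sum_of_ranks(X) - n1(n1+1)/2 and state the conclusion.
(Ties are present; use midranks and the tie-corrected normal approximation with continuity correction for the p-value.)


Step 1: Combine and sort all 9 observations; assign midranks.
sorted (value, group): (6,X), (7,Y), (8,X), (10,Y), (18,X), (18,Y), (21,X), (30,Y), (32,Y)
ranks: 6->1, 7->2, 8->3, 10->4, 18->5.5, 18->5.5, 21->7, 30->8, 32->9
Step 2: Rank sum for X: R1 = 1 + 3 + 5.5 + 7 = 16.5.
Step 3: U_X = R1 - n1(n1+1)/2 = 16.5 - 4*5/2 = 16.5 - 10 = 6.5.
       U_Y = n1*n2 - U_X = 20 - 6.5 = 13.5.
Step 4: Ties are present, so use the tie-corrected normal approximation (with continuity correction) for the p-value.
Step 5: p-value = 0.460558; compare to alpha = 0.05. fail to reject H0.

U_X = 6.5, p = 0.460558, fail to reject H0 at alpha = 0.05.


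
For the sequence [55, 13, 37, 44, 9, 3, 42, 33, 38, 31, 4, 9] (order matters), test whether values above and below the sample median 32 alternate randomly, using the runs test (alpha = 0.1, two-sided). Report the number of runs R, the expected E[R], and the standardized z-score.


Step 1: Compute median = 32; label A = above, B = below.
Labels in order: ABAABBAAABBB  (n_A = 6, n_B = 6)
Step 2: Count runs R = 6.
Step 3: Under H0 (random ordering), E[R] = 2*n_A*n_B/(n_A+n_B) + 1 = 2*6*6/12 + 1 = 7.0000.
        Var[R] = 2*n_A*n_B*(2*n_A*n_B - n_A - n_B) / ((n_A+n_B)^2 * (n_A+n_B-1)) = 4320/1584 = 2.7273.
        SD[R] = 1.6514.
Step 4: Continuity-corrected z = (R + 0.5 - E[R]) / SD[R] = (6 + 0.5 - 7.0000) / 1.6514 = -0.3028.
Step 5: Two-sided p-value via normal approximation = 2*(1 - Phi(|z|)) = 0.762069.
Step 6: alpha = 0.1. fail to reject H0.

R = 6, z = -0.3028, p = 0.762069, fail to reject H0.


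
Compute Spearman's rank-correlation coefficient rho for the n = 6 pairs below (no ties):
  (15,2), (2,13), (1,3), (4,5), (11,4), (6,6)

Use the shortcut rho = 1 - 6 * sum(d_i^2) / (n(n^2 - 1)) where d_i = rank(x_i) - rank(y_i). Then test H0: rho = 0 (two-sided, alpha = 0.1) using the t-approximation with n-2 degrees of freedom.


Step 1: Rank x and y separately (midranks; no ties here).
rank(x): 15->6, 2->2, 1->1, 4->3, 11->5, 6->4
rank(y): 2->1, 13->6, 3->2, 5->4, 4->3, 6->5
Step 2: d_i = R_x(i) - R_y(i); compute d_i^2.
  (6-1)^2=25, (2-6)^2=16, (1-2)^2=1, (3-4)^2=1, (5-3)^2=4, (4-5)^2=1
sum(d^2) = 48.
Step 3: rho = 1 - 6*48 / (6*(6^2 - 1)) = 1 - 288/210 = -0.371429.
Step 4: Under H0, t = rho * sqrt((n-2)/(1-rho^2)) = -0.8001 ~ t(4).
Step 5: Two-sided p-value from the t-distribution with 4 df = 0.468478.
Step 6: alpha = 0.1. fail to reject H0.

rho = -0.3714, p = 0.468478, fail to reject H0 at alpha = 0.1.


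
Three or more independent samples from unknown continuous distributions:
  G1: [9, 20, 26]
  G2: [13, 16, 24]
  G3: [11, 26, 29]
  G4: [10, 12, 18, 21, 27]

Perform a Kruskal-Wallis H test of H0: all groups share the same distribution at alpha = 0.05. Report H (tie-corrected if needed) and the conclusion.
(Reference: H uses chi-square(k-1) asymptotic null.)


Step 1: Combine all N = 14 observations and assign midranks.
sorted (value, group, rank): (9,G1,1), (10,G4,2), (11,G3,3), (12,G4,4), (13,G2,5), (16,G2,6), (18,G4,7), (20,G1,8), (21,G4,9), (24,G2,10), (26,G1,11.5), (26,G3,11.5), (27,G4,13), (29,G3,14)
Step 2: Sum ranks within each group.
R_1 = 20.5 (n_1 = 3)
R_2 = 21 (n_2 = 3)
R_3 = 28.5 (n_3 = 3)
R_4 = 35 (n_4 = 5)
Step 3: H = 12/(N(N+1)) * sum(R_i^2/n_i) - 3(N+1)
     = 12/(14*15) * (20.5^2/3 + 21^2/3 + 28.5^2/3 + 35^2/5) - 3*15
     = 0.057143 * 802.833 - 45
     = 0.876190.
Step 4: Ties present; correction factor C = 1 - 6/(14^3 - 14) = 0.997802. Corrected H = 0.876190 / 0.997802 = 0.878120.
Step 5: Under H0, H ~ chi^2(3); p-value = 0.830704.
Step 6: alpha = 0.05. fail to reject H0.

H = 0.8781, df = 3, p = 0.830704, fail to reject H0.


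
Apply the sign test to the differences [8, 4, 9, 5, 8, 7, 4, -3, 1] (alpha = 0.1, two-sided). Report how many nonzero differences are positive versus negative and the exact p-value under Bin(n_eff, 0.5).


Step 1: Discard zero differences. Original n = 9; n_eff = number of nonzero differences = 9.
Nonzero differences (with sign): +8, +4, +9, +5, +8, +7, +4, -3, +1
Step 2: Count signs: positive = 8, negative = 1.
Step 3: Under H0: P(positive) = 0.5, so the number of positives S ~ Bin(9, 0.5).
Step 4: Two-sided exact p-value = sum of Bin(9,0.5) probabilities at or below the observed probability = 0.039062.
Step 5: alpha = 0.1. reject H0.

n_eff = 9, pos = 8, neg = 1, p = 0.039062, reject H0.


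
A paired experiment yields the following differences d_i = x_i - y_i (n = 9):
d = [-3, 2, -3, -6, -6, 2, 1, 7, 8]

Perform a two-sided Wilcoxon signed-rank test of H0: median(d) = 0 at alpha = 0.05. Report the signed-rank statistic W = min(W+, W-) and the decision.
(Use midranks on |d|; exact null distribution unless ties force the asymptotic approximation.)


Step 1: Drop any zero differences (none here) and take |d_i|.
|d| = [3, 2, 3, 6, 6, 2, 1, 7, 8]
Step 2: Midrank |d_i| (ties get averaged ranks).
ranks: |3|->4.5, |2|->2.5, |3|->4.5, |6|->6.5, |6|->6.5, |2|->2.5, |1|->1, |7|->8, |8|->9
Step 3: Attach original signs; sum ranks with positive sign and with negative sign.
W+ = 2.5 + 2.5 + 1 + 8 + 9 = 23
W- = 4.5 + 4.5 + 6.5 + 6.5 = 22
(Check: W+ + W- = 45 should equal n(n+1)/2 = 45.)
Step 4: Test statistic W = min(W+, W-) = 22.
Step 5: Ties in |d|, so use the tie-corrected normal approximation.
        E[W] = n(n+1)/4 = 9*10/4 = 22.5.
        Tie groups: |d|=2 (t=2), |d|=3 (t=2), |d|=6 (t=2); sum(t^3 - t) = 18.
        Var[W] = n(n+1)(2n+1)/24 - sum(t^3-t)/48 = 1710/24 - 18/48 = 70.875.
        z = (W - E[W]) / sqrt(Var[W]) = (22 - 22.5) / 8.4187 = -0.0594.
        Two-sided p = 2*Phi(z) = 0.952640.
Step 6: alpha = 0.05. fail to reject H0.

W+ = 23, W- = 22, W = min = 22, p = 0.952640, fail to reject H0.


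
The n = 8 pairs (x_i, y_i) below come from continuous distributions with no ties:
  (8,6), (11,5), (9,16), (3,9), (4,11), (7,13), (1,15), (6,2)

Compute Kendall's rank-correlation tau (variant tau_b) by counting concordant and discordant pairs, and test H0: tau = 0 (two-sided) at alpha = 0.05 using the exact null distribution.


Step 1: Enumerate the 28 unordered pairs (i,j) with i<j and classify each by sign(x_j-x_i) * sign(y_j-y_i).
  (1,2):dx=+3,dy=-1->D; (1,3):dx=+1,dy=+10->C; (1,4):dx=-5,dy=+3->D; (1,5):dx=-4,dy=+5->D
  (1,6):dx=-1,dy=+7->D; (1,7):dx=-7,dy=+9->D; (1,8):dx=-2,dy=-4->C; (2,3):dx=-2,dy=+11->D
  (2,4):dx=-8,dy=+4->D; (2,5):dx=-7,dy=+6->D; (2,6):dx=-4,dy=+8->D; (2,7):dx=-10,dy=+10->D
  (2,8):dx=-5,dy=-3->C; (3,4):dx=-6,dy=-7->C; (3,5):dx=-5,dy=-5->C; (3,6):dx=-2,dy=-3->C
  (3,7):dx=-8,dy=-1->C; (3,8):dx=-3,dy=-14->C; (4,5):dx=+1,dy=+2->C; (4,6):dx=+4,dy=+4->C
  (4,7):dx=-2,dy=+6->D; (4,8):dx=+3,dy=-7->D; (5,6):dx=+3,dy=+2->C; (5,7):dx=-3,dy=+4->D
  (5,8):dx=+2,dy=-9->D; (6,7):dx=-6,dy=+2->D; (6,8):dx=-1,dy=-11->C; (7,8):dx=+5,dy=-13->D
Step 2: C = 12, D = 16, total pairs = 28.
Step 3: tau = (C - D)/(n(n-1)/2) = (12 - 16)/28 = -0.142857.
Step 4: Exact two-sided p-value (enumerate n! = 40320 permutations of y under H0): p = 0.719544.
Step 5: alpha = 0.05. fail to reject H0.

tau_b = -0.1429 (C=12, D=16), p = 0.719544, fail to reject H0.


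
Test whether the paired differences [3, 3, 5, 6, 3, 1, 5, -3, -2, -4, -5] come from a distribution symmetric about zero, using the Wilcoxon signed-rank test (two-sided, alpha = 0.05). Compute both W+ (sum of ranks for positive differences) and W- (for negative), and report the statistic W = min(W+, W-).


Step 1: Drop any zero differences (none here) and take |d_i|.
|d| = [3, 3, 5, 6, 3, 1, 5, 3, 2, 4, 5]
Step 2: Midrank |d_i| (ties get averaged ranks).
ranks: |3|->4.5, |3|->4.5, |5|->9, |6|->11, |3|->4.5, |1|->1, |5|->9, |3|->4.5, |2|->2, |4|->7, |5|->9
Step 3: Attach original signs; sum ranks with positive sign and with negative sign.
W+ = 4.5 + 4.5 + 9 + 11 + 4.5 + 1 + 9 = 43.5
W- = 4.5 + 2 + 7 + 9 = 22.5
(Check: W+ + W- = 66 should equal n(n+1)/2 = 66.)
Step 4: Test statistic W = min(W+, W-) = 22.5.
Step 5: Ties in |d|, so use the tie-corrected normal approximation.
        E[W] = n(n+1)/4 = 11*12/4 = 33.
        Tie groups: |d|=3 (t=4), |d|=5 (t=3); sum(t^3 - t) = 84.
        Var[W] = n(n+1)(2n+1)/24 - sum(t^3-t)/48 = 3036/24 - 84/48 = 124.75.
        z = (W - E[W]) / sqrt(Var[W]) = (22.5 - 33) / 11.1692 = -0.9401.
        Two-sided p = 2*Phi(z) = 0.347172.
Step 6: alpha = 0.05. fail to reject H0.

W+ = 43.5, W- = 22.5, W = min = 22.5, p = 0.347172, fail to reject H0.


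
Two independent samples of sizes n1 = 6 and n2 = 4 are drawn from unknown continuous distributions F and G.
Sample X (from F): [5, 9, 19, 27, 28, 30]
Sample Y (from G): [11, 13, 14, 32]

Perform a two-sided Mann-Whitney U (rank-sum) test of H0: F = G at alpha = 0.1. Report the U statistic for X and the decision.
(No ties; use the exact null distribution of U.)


Step 1: Combine and sort all 10 observations; assign midranks.
sorted (value, group): (5,X), (9,X), (11,Y), (13,Y), (14,Y), (19,X), (27,X), (28,X), (30,X), (32,Y)
ranks: 5->1, 9->2, 11->3, 13->4, 14->5, 19->6, 27->7, 28->8, 30->9, 32->10
Step 2: Rank sum for X: R1 = 1 + 2 + 6 + 7 + 8 + 9 = 33.
Step 3: U_X = R1 - n1(n1+1)/2 = 33 - 6*7/2 = 33 - 21 = 12.
       U_Y = n1*n2 - U_X = 24 - 12 = 12.
Step 4: No ties, so the exact null distribution of U (based on enumerating the C(10,6) = 210 equally likely rank assignments) gives the two-sided p-value.
Step 5: p-value = 1.000000; compare to alpha = 0.1. fail to reject H0.

U_X = 12, p = 1.000000, fail to reject H0 at alpha = 0.1.


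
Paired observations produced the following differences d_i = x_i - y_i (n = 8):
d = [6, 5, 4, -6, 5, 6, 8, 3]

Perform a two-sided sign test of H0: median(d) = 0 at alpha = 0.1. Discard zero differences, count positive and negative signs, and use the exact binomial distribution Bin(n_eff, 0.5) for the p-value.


Step 1: Discard zero differences. Original n = 8; n_eff = number of nonzero differences = 8.
Nonzero differences (with sign): +6, +5, +4, -6, +5, +6, +8, +3
Step 2: Count signs: positive = 7, negative = 1.
Step 3: Under H0: P(positive) = 0.5, so the number of positives S ~ Bin(8, 0.5).
Step 4: Two-sided exact p-value = sum of Bin(8,0.5) probabilities at or below the observed probability = 0.070312.
Step 5: alpha = 0.1. reject H0.

n_eff = 8, pos = 7, neg = 1, p = 0.070312, reject H0.


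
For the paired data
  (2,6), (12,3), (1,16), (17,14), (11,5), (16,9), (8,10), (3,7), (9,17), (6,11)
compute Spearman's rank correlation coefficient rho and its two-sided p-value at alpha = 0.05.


Step 1: Rank x and y separately (midranks; no ties here).
rank(x): 2->2, 12->8, 1->1, 17->10, 11->7, 16->9, 8->5, 3->3, 9->6, 6->4
rank(y): 6->3, 3->1, 16->9, 14->8, 5->2, 9->5, 10->6, 7->4, 17->10, 11->7
Step 2: d_i = R_x(i) - R_y(i); compute d_i^2.
  (2-3)^2=1, (8-1)^2=49, (1-9)^2=64, (10-8)^2=4, (7-2)^2=25, (9-5)^2=16, (5-6)^2=1, (3-4)^2=1, (6-10)^2=16, (4-7)^2=9
sum(d^2) = 186.
Step 3: rho = 1 - 6*186 / (10*(10^2 - 1)) = 1 - 1116/990 = -0.127273.
Step 4: Under H0, t = rho * sqrt((n-2)/(1-rho^2)) = -0.3629 ~ t(8).
Step 5: Two-sided p-value from the t-distribution with 8 df = 0.726057.
Step 6: alpha = 0.05. fail to reject H0.

rho = -0.1273, p = 0.726057, fail to reject H0 at alpha = 0.05.


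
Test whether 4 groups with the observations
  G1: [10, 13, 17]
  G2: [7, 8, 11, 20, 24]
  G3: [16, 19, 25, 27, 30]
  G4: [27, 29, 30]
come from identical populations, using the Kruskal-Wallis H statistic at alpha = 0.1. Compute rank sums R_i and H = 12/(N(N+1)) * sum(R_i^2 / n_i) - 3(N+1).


Step 1: Combine all N = 16 observations and assign midranks.
sorted (value, group, rank): (7,G2,1), (8,G2,2), (10,G1,3), (11,G2,4), (13,G1,5), (16,G3,6), (17,G1,7), (19,G3,8), (20,G2,9), (24,G2,10), (25,G3,11), (27,G3,12.5), (27,G4,12.5), (29,G4,14), (30,G3,15.5), (30,G4,15.5)
Step 2: Sum ranks within each group.
R_1 = 15 (n_1 = 3)
R_2 = 26 (n_2 = 5)
R_3 = 53 (n_3 = 5)
R_4 = 42 (n_4 = 3)
Step 3: H = 12/(N(N+1)) * sum(R_i^2/n_i) - 3(N+1)
     = 12/(16*17) * (15^2/3 + 26^2/5 + 53^2/5 + 42^2/3) - 3*17
     = 0.044118 * 1360 - 51
     = 9.000000.
Step 4: Ties present; correction factor C = 1 - 12/(16^3 - 16) = 0.997059. Corrected H = 9.000000 / 0.997059 = 9.026549.
Step 5: Under H0, H ~ chi^2(3); p-value = 0.028940.
Step 6: alpha = 0.1. reject H0.

H = 9.0265, df = 3, p = 0.028940, reject H0.
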